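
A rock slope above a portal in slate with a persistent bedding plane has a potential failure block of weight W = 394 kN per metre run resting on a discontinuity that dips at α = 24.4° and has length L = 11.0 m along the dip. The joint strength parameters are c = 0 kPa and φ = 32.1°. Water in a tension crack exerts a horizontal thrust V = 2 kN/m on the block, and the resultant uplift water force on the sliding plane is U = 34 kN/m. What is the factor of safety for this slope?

FS = 1.23

Resolving the block weight along and normal to the plane and applying the Mohr–Coulomb strength on the joint:
N' = W cosα − U − V sinα = 394·cos24.4° − 34 − 2·sin24.4° = 324.0 kN/m
Driving force T = W sinα + V cosα = 394·sin24.4° + 2·cos24.4° = 164.6 kN/m
Resisting force R = c·L + N'·tanφ = 0·11.0 + 324.0·tan32.1° = 0.0 + 203.2 = 203.2 kN/m
FS = R / T = 203.2 / 164.6 = 1.235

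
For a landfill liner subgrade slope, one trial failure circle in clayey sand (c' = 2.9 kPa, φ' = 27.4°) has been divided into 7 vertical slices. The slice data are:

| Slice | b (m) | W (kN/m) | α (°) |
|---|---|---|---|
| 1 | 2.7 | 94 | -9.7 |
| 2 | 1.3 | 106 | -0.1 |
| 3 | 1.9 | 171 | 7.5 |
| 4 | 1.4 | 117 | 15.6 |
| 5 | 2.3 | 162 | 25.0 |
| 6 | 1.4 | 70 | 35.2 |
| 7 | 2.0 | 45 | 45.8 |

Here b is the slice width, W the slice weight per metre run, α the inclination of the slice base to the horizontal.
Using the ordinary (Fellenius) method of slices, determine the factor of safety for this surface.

Ordinary method of slices: FS = Σ[c'·Δl_i + (W_i cosα_i)·tanφ'] / Σ W_i sinα_i, with Δl_i = b_i / cosα_i.
Slice 1: Δl = 2.7/cos(-9.7°) = 2.739 m; N'_1 = 94·cos(-9.7°) = 92.7; c'Δl = 7.94; W sinα = -15.8
Slice 2: Δl = 1.3/cos(-0.1°) = 1.300 m; N'_2 = 106·cos(-0.1°) = 106.0; c'Δl = 3.77; W sinα = -0.2
Slice 3: Δl = 1.9/cos7.5° = 1.916 m; N'_3 = 171·cos7.5° = 169.5; c'Δl = 5.56; W sinα = 22.3
Slice 4: Δl = 1.4/cos15.6° = 1.454 m; N'_4 = 117·cos15.6° = 112.7; c'Δl = 4.22; W sinα = 31.5
Slice 5: Δl = 2.3/cos25.0° = 2.538 m; N'_5 = 162·cos25.0° = 146.8; c'Δl = 7.36; W sinα = 68.5
Slice 6: Δl = 1.4/cos35.2° = 1.713 m; N'_6 = 70·cos35.2° = 57.2; c'Δl = 4.97; W sinα = 40.4
Slice 7: Δl = 2.0/cos45.8° = 2.869 m; N'_7 = 45·cos45.8° = 31.4; c'Δl = 8.32; W sinα = 32.3
Σc'Δl = 42.1 kN/m; ΣN' = 716.3 kN/m; ΣW sinα = 178.8 kN/m
Resisting = 42.1 + 716.3·tan27.4° = 42.1 + 371.3 = 413.4 kN/m
FS = 413.4 / 178.8 = 2.312

FS = 2.31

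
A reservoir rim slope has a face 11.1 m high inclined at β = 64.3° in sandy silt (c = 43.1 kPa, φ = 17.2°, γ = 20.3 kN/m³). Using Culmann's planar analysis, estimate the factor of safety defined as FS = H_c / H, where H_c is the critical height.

H_c = (4c/γ) · sinβ cosφ / [1 − cos(β − φ)]
    = (4·43.1/20.3) · sin64.3°·cos17.2° / [1 − cos47.1°]
    = 8.493 · 0.8608 / 0.3193 = 22.90 m
FS = H_c / H = 22.90 / 11.1 = 2.063

FS = 2.06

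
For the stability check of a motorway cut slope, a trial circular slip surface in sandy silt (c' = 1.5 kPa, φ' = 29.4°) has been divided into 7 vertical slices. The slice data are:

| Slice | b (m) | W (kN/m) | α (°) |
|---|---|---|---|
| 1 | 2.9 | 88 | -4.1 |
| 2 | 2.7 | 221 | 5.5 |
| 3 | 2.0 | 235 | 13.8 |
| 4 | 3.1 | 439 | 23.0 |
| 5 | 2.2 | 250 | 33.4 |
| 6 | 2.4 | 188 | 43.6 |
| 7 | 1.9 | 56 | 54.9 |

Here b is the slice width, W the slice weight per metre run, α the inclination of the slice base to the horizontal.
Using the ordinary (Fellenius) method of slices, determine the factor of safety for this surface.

Ordinary method of slices: FS = Σ[c'·Δl_i + (W_i cosα_i)·tanφ'] / Σ W_i sinα_i, with Δl_i = b_i / cosα_i.
Slice 1: Δl = 2.9/cos(-4.1°) = 2.907 m; N'_1 = 88·cos(-4.1°) = 87.8; c'Δl = 4.36; W sinα = -6.3
Slice 2: Δl = 2.7/cos5.5° = 2.712 m; N'_2 = 221·cos5.5° = 220.0; c'Δl = 4.07; W sinα = 21.2
Slice 3: Δl = 2.0/cos13.8° = 2.059 m; N'_3 = 235·cos13.8° = 228.2; c'Δl = 3.09; W sinα = 56.1
Slice 4: Δl = 3.1/cos23.0° = 3.368 m; N'_4 = 439·cos23.0° = 404.1; c'Δl = 5.05; W sinα = 171.5
Slice 5: Δl = 2.2/cos33.4° = 2.635 m; N'_5 = 250·cos33.4° = 208.7; c'Δl = 3.95; W sinα = 137.6
Slice 6: Δl = 2.4/cos43.6° = 3.314 m; N'_6 = 188·cos43.6° = 136.1; c'Δl = 4.97; W sinα = 129.6
Slice 7: Δl = 1.9/cos54.9° = 3.304 m; N'_7 = 56·cos54.9° = 32.2; c'Δl = 4.96; W sinα = 45.8
Σc'Δl = 30.5 kN/m; ΣN' = 1317.1 kN/m; ΣW sinα = 555.6 kN/m
Resisting = 30.5 + 1317.1·tan29.4° = 30.5 + 742.2 = 772.6 kN/m
FS = 772.6 / 555.6 = 1.391

FS = 1.39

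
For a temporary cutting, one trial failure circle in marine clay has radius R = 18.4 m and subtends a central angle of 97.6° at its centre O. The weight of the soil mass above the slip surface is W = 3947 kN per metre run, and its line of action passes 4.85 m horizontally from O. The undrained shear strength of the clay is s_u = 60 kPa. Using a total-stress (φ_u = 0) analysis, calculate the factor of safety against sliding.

Taking moments about the centre O, the resisting moment is provided by the undrained shear strength acting along the arc:
Arc length L_a = R·θ = 18.4·(97.6°·π/180) = 18.4·1.7034 = 31.34 m
M_R = s_u·L_a·R = 60·31.34·18.4 = 34603.0 kN·m/m
M_D = W·d = 3947·4.85 = 19142.9 kN·m/m
FS = M_R / M_D = 34603.0 / 19142.9 = 1.808

FS = 1.81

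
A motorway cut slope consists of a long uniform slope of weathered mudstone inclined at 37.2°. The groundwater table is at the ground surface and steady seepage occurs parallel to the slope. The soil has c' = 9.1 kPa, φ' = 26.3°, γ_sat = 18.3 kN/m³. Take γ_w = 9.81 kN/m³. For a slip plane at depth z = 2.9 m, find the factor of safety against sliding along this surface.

FS = 0.66

With seepage parallel to the slope and the water table at the surface, the effective normal stress on the slip plane uses the buoyant unit weight γ' = γ_sat − γ_w while the driving shear stress uses γ_sat:
FS = [c' + γ' z cos²β tanφ'] / [γ_sat z sinβ cosβ]
γ' = 18.3 − 9.81 = 8.49 kN/m³
Numerator = 9.1 + 8.49·2.9·cos²37.2°·tan26.3° = 9.1 + 8.49·2.9·0.6345·0.4942 = 16.820 kPa
Denominator = 18.3·2.9·sin37.2°·cos37.2° = 18.3·2.9·0.6046·0.7965 = 25.558 kPa
FS = 16.820 / 25.558 = 0.658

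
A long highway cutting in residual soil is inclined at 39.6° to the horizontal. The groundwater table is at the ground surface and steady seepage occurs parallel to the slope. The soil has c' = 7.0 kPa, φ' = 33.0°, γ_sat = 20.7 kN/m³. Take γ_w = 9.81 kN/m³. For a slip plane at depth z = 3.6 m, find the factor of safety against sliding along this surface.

FS = 0.60

With seepage parallel to the slope and the water table at the surface, the effective normal stress on the slip plane uses the buoyant unit weight γ' = γ_sat − γ_w while the driving shear stress uses γ_sat:
FS = [c' + γ' z cos²β tanφ'] / [γ_sat z sinβ cosβ]
γ' = 20.7 − 9.81 = 10.89 kN/m³
Numerator = 7.0 + 10.89·3.6·cos²39.6°·tan33.0° = 7.0 + 10.89·3.6·0.5937·0.6494 = 22.115 kPa
Denominator = 20.7·3.6·sin39.6°·cos39.6° = 20.7·3.6·0.6374·0.7705 = 36.600 kPa
FS = 22.115 / 36.600 = 0.604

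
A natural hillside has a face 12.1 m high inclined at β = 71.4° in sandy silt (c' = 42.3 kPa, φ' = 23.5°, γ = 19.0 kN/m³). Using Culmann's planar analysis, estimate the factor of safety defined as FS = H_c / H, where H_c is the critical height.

FS = 1.94

H_c = (4c'/γ) · sinβ cosφ' / [1 − cos(β − φ')]
    = (4·42.3/19.0) · sin71.4°·cos23.5° / [1 − cos47.9°]
    = 8.905 · 0.8692 / 0.3296 = 23.49 m
FS = H_c / H = 23.49 / 12.1 = 1.941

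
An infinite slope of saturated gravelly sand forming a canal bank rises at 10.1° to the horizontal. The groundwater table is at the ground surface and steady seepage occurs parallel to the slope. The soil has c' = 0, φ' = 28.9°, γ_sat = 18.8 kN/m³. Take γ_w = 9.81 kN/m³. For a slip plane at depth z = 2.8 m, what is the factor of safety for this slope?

FS = 1.48

With seepage parallel to the slope and the water table at the surface, the effective normal stress on the slip plane uses the buoyant unit weight γ' = γ_sat − γ_w while the driving shear stress uses γ_sat:
FS = [c' + γ' z cos²β tanφ'] / [γ_sat z sinβ cosβ]
(For c' = 0 this reduces to FS = (γ'/γ_sat)·tanφ'/tanβ.)
γ' = 18.8 − 9.81 = 8.99 kN/m³
Numerator = 0.0 + 8.99·2.8·cos²10.1°·tan28.9° = 0.0 + 8.99·2.8·0.9692·0.5520 = 13.468 kPa
Denominator = 18.8·2.8·sin10.1°·cos10.1° = 18.8·2.8·0.1754·0.9845 = 9.088 kPa
FS = 13.468 / 9.088 = 1.482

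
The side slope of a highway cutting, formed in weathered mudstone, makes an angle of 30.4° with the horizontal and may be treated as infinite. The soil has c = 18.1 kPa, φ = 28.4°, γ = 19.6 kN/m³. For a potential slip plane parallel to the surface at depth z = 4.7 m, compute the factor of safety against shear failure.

FS = 1.37

For an infinite slope with a slip plane parallel to the surface (no pore pressure): FS = [c + γz cos²β tanφ] / [γz sinβ cosβ].
γz = 19.6·4.7 = 92.12 kN/m²
Numerator = 18.1 + 92.12·cos²30.4°·tan28.4° = 18.1 + 92.12·0.7439·0.5407 = 55.154 kPa
Denominator = 92.12·sin30.4°·cos30.4° = 92.12·0.5060·0.8625 = 40.207 kPa
FS = 55.154 / 40.207 = 1.372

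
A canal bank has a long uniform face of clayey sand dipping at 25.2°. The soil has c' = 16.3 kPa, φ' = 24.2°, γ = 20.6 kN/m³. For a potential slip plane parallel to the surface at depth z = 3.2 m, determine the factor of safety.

FS = 1.60

For an infinite slope with a slip plane parallel to the surface (no pore pressure): FS = [c' + γz cos²β tanφ'] / [γz sinβ cosβ].
γz = 20.6·3.2 = 65.92 kN/m²
Numerator = 16.3 + 65.92·cos²25.2°·tan24.2° = 16.3 + 65.92·0.8187·0.4494 = 40.555 kPa
Denominator = 65.92·sin25.2°·cos25.2° = 65.92·0.4258·0.9048 = 25.396 kPa
FS = 40.555 / 25.396 = 1.597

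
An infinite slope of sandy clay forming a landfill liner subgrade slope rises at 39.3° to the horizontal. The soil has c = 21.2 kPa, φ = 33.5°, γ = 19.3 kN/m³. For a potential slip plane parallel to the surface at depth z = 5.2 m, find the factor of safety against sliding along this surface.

For an infinite slope with a slip plane parallel to the surface (no pore pressure): FS = [c + γz cos²β tanφ] / [γz sinβ cosβ].
γz = 19.3·5.2 = 100.36 kN/m²
Numerator = 21.2 + 100.36·cos²39.3°·tan33.5° = 21.2 + 100.36·0.5988·0.6619 = 60.978 kPa
Denominator = 100.36·sin39.3°·cos39.3° = 100.36·0.6334·0.7738 = 49.190 kPa
FS = 60.978 / 49.190 = 1.240

FS = 1.24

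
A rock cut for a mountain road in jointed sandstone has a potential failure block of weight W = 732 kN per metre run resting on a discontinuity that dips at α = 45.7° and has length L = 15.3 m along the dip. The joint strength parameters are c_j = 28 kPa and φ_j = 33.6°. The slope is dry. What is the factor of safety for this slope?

FS = 1.47

Resolving the block weight along and normal to the plane and applying the Mohr–Coulomb strength on the joint:
N' = W cosα = 732·cos45.7° = 511.2 kN/m
Driving force T = W sinα = 732·sin45.7° = 523.9 kN/m
Resisting force R = c_j·L + N'·tanφ_j = 28·15.3 + 511.2·tan33.6° = 428.4 + 339.7 = 768.1 kN/m
FS = R / T = 768.1 / 523.9 = 1.466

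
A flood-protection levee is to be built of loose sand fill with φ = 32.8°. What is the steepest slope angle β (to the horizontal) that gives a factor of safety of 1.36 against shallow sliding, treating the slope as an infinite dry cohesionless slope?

β = 25.4°

For an infinite dry cohesionless slope FS = tanφ/tanβ, so tanβ = tanφ / FS.
tanβ = tan32.8° / 1.36 = 0.6445 / 1.36 = 0.4739
β = arctan(0.4739) = 25.35°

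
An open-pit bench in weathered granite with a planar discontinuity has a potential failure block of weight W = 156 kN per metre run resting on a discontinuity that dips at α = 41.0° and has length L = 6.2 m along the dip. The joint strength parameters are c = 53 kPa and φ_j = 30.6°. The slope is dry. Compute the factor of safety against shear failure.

Resolving the block weight along and normal to the plane and applying the Mohr–Coulomb strength on the joint:
N' = W cosα = 156·cos41.0° = 117.7 kN/m
Driving force T = W sinα = 156·sin41.0° = 102.3 kN/m
Resisting force R = c·L + N'·tanφ_j = 53·6.2 + 117.7·tan30.6° = 328.6 + 69.6 = 398.2 kN/m
FS = R / T = 398.2 / 102.3 = 3.891

FS = 3.89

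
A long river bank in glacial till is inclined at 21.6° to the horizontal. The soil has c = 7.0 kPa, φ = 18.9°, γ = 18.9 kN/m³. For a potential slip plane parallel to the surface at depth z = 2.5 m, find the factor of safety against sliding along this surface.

FS = 1.30

For an infinite slope with a slip plane parallel to the surface (no pore pressure): FS = [c + γz cos²β tanφ] / [γz sinβ cosβ].
γz = 18.9·2.5 = 47.25 kN/m²
Numerator = 7.0 + 47.25·cos²21.6°·tan18.9° = 7.0 + 47.25·0.8645·0.3424 = 20.985 kPa
Denominator = 47.25·sin21.6°·cos21.6° = 47.25·0.3681·0.9298 = 16.172 kPa
FS = 20.985 / 16.172 = 1.298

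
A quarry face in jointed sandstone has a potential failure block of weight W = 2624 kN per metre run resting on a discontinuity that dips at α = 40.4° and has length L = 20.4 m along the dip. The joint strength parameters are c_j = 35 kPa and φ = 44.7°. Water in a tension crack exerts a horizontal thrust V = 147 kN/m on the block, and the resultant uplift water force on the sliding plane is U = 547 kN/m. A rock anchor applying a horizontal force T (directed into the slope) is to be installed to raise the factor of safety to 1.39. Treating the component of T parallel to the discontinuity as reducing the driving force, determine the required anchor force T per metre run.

Resolving forces along and normal to the sliding plane, with the horizontal anchor force T adding T·sinα to the effective normal force and T·cosα acting up the plane against the driving force:
FS = [c_jL + (W cosα − U − V sinα + T sinα) tanφ] / [W sinα + V cosα − T cosα]
Without the anchor: N' = 1356.0 kN/m, driving T_d = 1812.6 kN/m, resisting R = 35·20.4 + 1356.0·tan44.7° = 2055.9 kN/m, FS = 1.13.
Setting FS = 1.39 and solving for T:
1.39·(1812.6 − T cos40.4°) = 2055.9 + T sin40.4°·tan44.7°
T·(sin40.4°·tan44.7° + 1.39·cos40.4°) = 1.39·1812.6 − 2055.9
T·(0.6481·0.9896 + 1.39·0.7615) = 2519.5 − 2055.9 = 463.7
T·1.6999 = 463.7
T = 272.8 kN/m

T = 273 kN/m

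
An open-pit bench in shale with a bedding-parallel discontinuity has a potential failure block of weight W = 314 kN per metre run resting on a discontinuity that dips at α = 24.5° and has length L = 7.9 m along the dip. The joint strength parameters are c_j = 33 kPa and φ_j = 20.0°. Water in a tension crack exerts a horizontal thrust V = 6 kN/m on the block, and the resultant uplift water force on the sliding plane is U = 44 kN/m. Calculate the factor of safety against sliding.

FS = 2.56

Resolving the block weight along and normal to the plane and applying the Mohr–Coulomb strength on the joint:
N' = W cosα − U − V sinα = 314·cos24.5° − 44 − 6·sin24.5° = 239.2 kN/m
Driving force T = W sinα + V cosα = 314·sin24.5° + 6·cos24.5° = 135.7 kN/m
Resisting force R = c_j·L + N'·tanφ_j = 33·7.9 + 239.2·tan20.0° = 260.7 + 87.1 = 347.8 kN/m
FS = R / T = 347.8 / 135.7 = 2.563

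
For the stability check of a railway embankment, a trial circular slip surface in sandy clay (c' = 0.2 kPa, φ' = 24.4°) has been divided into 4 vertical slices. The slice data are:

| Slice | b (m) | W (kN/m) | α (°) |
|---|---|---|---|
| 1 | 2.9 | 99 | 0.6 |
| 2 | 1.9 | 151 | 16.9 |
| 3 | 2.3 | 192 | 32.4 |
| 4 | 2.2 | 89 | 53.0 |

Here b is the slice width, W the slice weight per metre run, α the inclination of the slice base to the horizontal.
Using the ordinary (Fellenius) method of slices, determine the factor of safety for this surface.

FS = 0.96

Ordinary method of slices: FS = Σ[c'·Δl_i + (W_i cosα_i)·tanφ'] / Σ W_i sinα_i, with Δl_i = b_i / cosα_i.
Slice 1: Δl = 2.9/cos0.6° = 2.900 m; N'_1 = 99·cos0.6° = 99.0; c'Δl = 0.58; W sinα = 1.0
Slice 2: Δl = 1.9/cos16.9° = 1.986 m; N'_2 = 151·cos16.9° = 144.5; c'Δl = 0.40; W sinα = 43.9
Slice 3: Δl = 2.3/cos32.4° = 2.724 m; N'_3 = 192·cos32.4° = 162.1; c'Δl = 0.54; W sinα = 102.9
Slice 4: Δl = 2.2/cos53.0° = 3.656 m; N'_4 = 89·cos53.0° = 53.6; c'Δl = 0.73; W sinα = 71.1
Σc'Δl = 2.3 kN/m; ΣN' = 459.1 kN/m; ΣW sinα = 218.9 kN/m
Resisting = 2.3 + 459.1·tan24.4° = 2.3 + 208.3 = 210.5 kN/m
FS = 210.5 / 218.9 = 0.962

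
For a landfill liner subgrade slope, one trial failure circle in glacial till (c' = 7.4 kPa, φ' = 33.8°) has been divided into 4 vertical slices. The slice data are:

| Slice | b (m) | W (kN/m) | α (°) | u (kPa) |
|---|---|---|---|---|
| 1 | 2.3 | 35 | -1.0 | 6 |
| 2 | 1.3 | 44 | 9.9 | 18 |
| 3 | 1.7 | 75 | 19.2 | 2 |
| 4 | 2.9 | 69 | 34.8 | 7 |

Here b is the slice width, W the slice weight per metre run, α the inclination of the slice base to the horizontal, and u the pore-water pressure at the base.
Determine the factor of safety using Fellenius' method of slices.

Ordinary method of slices: FS = Σ[c'·Δl_i + (W_i cosα_i − u_i·Δl_i)·tanφ'] / Σ W_i sinα_i, with Δl_i = b_i / cosα_i.
Slice 1: Δl = 2.3/cos(-1.0°) = 2.300 m; N'_1 = 35·cos(-1.0°) − 6·2.300 = 21.2; c'Δl = 17.02; W sinα = -0.6
Slice 2: Δl = 1.3/cos9.9° = 1.320 m; N'_2 = 44·cos9.9° − 18·1.320 = 19.6; c'Δl = 9.77; W sinα = 7.6
Slice 3: Δl = 1.7/cos19.2° = 1.800 m; N'_3 = 75·cos19.2° − 2·1.800 = 67.2; c'Δl = 13.32; W sinα = 24.7
Slice 4: Δl = 2.9/cos34.8° = 3.532 m; N'_4 = 69·cos34.8° − 7·3.532 = 31.9; c'Δl = 26.13; W sinα = 39.4
Σc'Δl = 66.2 kN/m; ΣN' = 139.9 kN/m; ΣW sinα = 71.0 kN/m
Resisting = 66.2 + 139.9·tan33.8° = 66.2 + 93.7 = 159.9 kN/m
FS = 159.9 / 71.0 = 2.253

FS = 2.25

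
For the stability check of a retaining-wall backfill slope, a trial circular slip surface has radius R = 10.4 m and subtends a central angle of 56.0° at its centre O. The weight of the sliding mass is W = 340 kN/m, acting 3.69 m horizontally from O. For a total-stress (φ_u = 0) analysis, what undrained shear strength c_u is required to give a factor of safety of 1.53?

FS = c_u·L_a·R / (W·d), so c_u = FS·W·d / (L_a·R).
Arc length L_a = R·θ = 10.4·(56.0°·π/180) = 10.4·0.9774 = 10.16 m
c_u = 1.53·340·3.69 / (10.16·10.4) = 1919.5 / 105.71 = 18.16 kPa

c_u = 18.2 kPa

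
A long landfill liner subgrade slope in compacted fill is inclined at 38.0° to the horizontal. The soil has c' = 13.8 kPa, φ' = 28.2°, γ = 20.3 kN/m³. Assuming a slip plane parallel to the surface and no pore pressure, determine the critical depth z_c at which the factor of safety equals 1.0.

Setting FS = 1.00 in FS = [c' + γz cos²β tanφ'] / [γz sinβ cosβ] and solving for z:
z = c' / [γ cosβ (FS·sinβ − cosβ·tanφ')]
  = 13.8 / [20.3·cos38.0°·(1.00·sin38.0° − cos38.0°·tan28.2°)]
  = 13.8 / [20.3·0.7880·(1.00·0.6157 − 0.7880·0.5362)]
  = 13.8 / 3.0895 = 4.467 m

z_c = 4.47 m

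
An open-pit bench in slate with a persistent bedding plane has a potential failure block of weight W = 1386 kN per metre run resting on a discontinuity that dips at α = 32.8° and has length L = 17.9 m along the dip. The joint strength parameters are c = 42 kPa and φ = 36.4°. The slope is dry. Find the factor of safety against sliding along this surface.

FS = 2.15

Resolving the block weight along and normal to the plane and applying the Mohr–Coulomb strength on the joint:
N' = W cosα = 1386·cos32.8° = 1165.0 kN/m
Driving force T = W sinα = 1386·sin32.8° = 750.8 kN/m
Resisting force R = c·L + N'·tanφ = 42·17.9 + 1165.0·tan36.4° = 751.8 + 858.9 = 1610.7 kN/m
FS = R / T = 1610.7 / 750.8 = 2.145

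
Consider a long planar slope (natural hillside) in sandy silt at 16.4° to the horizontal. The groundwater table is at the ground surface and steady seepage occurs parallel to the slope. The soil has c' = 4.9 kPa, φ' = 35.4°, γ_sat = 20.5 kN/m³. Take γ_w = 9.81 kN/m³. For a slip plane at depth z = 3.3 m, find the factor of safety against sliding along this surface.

FS = 1.53

With seepage parallel to the slope and the water table at the surface, the effective normal stress on the slip plane uses the buoyant unit weight γ' = γ_sat − γ_w while the driving shear stress uses γ_sat:
FS = [c' + γ' z cos²β tanφ'] / [γ_sat z sinβ cosβ]
γ' = 20.5 − 9.81 = 10.69 kN/m³
Numerator = 4.9 + 10.69·3.3·cos²16.4°·tan35.4° = 4.9 + 10.69·3.3·0.9203·0.7107 = 27.972 kPa
Denominator = 20.5·3.3·sin16.4°·cos16.4° = 20.5·3.3·0.2823·0.9593 = 18.323 kPa
FS = 27.972 / 18.323 = 1.527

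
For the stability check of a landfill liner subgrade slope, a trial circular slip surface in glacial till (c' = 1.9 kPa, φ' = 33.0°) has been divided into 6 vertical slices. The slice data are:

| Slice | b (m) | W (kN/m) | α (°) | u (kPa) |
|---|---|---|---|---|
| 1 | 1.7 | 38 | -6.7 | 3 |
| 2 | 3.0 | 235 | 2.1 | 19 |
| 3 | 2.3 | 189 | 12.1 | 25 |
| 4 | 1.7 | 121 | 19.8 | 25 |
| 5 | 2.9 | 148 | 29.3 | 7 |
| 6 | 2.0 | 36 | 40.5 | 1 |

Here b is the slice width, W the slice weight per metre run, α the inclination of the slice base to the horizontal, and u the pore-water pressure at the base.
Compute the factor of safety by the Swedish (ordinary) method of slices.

Ordinary method of slices: FS = Σ[c'·Δl_i + (W_i cosα_i − u_i·Δl_i)·tanφ'] / Σ W_i sinα_i, with Δl_i = b_i / cosα_i.
Slice 1: Δl = 1.7/cos(-6.7°) = 1.712 m; N'_1 = 38·cos(-6.7°) − 3·1.712 = 32.6; c'Δl = 3.25; W sinα = -4.4
Slice 2: Δl = 3.0/cos2.1° = 3.002 m; N'_2 = 235·cos2.1° − 19·3.002 = 177.8; c'Δl = 5.70; W sinα = 8.6
Slice 3: Δl = 2.3/cos12.1° = 2.352 m; N'_3 = 189·cos12.1° − 25·2.352 = 126.0; c'Δl = 4.47; W sinα = 39.6
Slice 4: Δl = 1.7/cos19.8° = 1.807 m; N'_4 = 121·cos19.8° − 25·1.807 = 68.7; c'Δl = 3.43; W sinα = 41.0
Slice 5: Δl = 2.9/cos29.3° = 3.325 m; N'_5 = 148·cos29.3° − 7·3.325 = 105.8; c'Δl = 6.32; W sinα = 72.4
Slice 6: Δl = 2.0/cos40.5° = 2.630 m; N'_6 = 36·cos40.5° − 1·2.630 = 24.7; c'Δl = 5.00; W sinα = 23.4
Σc'Δl = 28.2 kN/m; ΣN' = 535.6 kN/m; ΣW sinα = 180.6 kN/m
Resisting = 28.2 + 535.6·tan33.0° = 28.2 + 347.8 = 376.0 kN/m
FS = 376.0 / 180.6 = 2.082

FS = 2.08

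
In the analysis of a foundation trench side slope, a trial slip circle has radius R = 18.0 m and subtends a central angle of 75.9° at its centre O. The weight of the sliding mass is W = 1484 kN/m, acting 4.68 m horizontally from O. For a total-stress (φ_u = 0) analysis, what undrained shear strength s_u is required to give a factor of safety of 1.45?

FS = s_u·L_a·R / (W·d), so s_u = FS·W·d / (L_a·R).
Arc length L_a = R·θ = 18.0·(75.9°·π/180) = 18.0·1.3247 = 23.84 m
s_u = 1.45·1484·4.68 / (23.84·18.0) = 10070.4 / 429.20 = 23.46 kPa

s_u = 23.5 kPa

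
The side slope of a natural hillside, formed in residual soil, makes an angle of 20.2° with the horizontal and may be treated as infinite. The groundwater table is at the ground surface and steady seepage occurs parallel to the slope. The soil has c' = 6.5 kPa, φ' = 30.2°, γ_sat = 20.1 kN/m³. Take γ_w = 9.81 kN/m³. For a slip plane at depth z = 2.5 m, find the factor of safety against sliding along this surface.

With seepage parallel to the slope and the water table at the surface, the effective normal stress on the slip plane uses the buoyant unit weight γ' = γ_sat − γ_w while the driving shear stress uses γ_sat:
FS = [c' + γ' z cos²β tanφ'] / [γ_sat z sinβ cosβ]
γ' = 20.1 − 9.81 = 10.29 kN/m³
Numerator = 6.5 + 10.29·2.5·cos²20.2°·tan30.2° = 6.5 + 10.29·2.5·0.8808·0.5820 = 19.687 kPa
Denominator = 20.1·2.5·sin20.2°·cos20.2° = 20.1·2.5·0.3453·0.9385 = 16.284 kPa
FS = 19.687 / 16.284 = 1.209

FS = 1.21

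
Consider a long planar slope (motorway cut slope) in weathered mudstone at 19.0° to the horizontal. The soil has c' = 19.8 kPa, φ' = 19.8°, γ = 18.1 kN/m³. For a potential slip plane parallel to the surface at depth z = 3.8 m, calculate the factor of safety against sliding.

For an infinite slope with a slip plane parallel to the surface (no pore pressure): FS = [c' + γz cos²β tanφ'] / [γz sinβ cosβ].
γz = 18.1·3.8 = 68.78 kN/m²
Numerator = 19.8 + 68.78·cos²19.0°·tan19.8° = 19.8 + 68.78·0.8940·0.3600 = 41.938 kPa
Denominator = 68.78·sin19.0°·cos19.0° = 68.78·0.3256·0.9455 = 21.173 kPa
FS = 41.938 / 21.173 = 1.981

FS = 1.98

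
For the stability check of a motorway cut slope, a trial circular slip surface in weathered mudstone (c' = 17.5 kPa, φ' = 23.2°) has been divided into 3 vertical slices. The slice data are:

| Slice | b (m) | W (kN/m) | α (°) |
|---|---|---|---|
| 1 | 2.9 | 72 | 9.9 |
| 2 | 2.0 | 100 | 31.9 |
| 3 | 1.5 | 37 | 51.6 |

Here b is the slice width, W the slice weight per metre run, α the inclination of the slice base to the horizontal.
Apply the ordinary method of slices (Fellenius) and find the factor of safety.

Ordinary method of slices: FS = Σ[c'·Δl_i + (W_i cosα_i)·tanφ'] / Σ W_i sinα_i, with Δl_i = b_i / cosα_i.
Slice 1: Δl = 2.9/cos9.9° = 2.944 m; N'_1 = 72·cos9.9° = 70.9; c'Δl = 51.52; W sinα = 12.4
Slice 2: Δl = 2.0/cos31.9° = 2.356 m; N'_2 = 100·cos31.9° = 84.9; c'Δl = 41.23; W sinα = 52.8
Slice 3: Δl = 1.5/cos51.6° = 2.415 m; N'_3 = 37·cos51.6° = 23.0; c'Δl = 42.26; W sinα = 29.0
Σc'Δl = 135.0 kN/m; ΣN' = 178.8 kN/m; ΣW sinα = 94.2 kN/m
Resisting = 135.0 + 178.8·tan23.2° = 135.0 + 76.6 = 211.6 kN/m
FS = 211.6 / 94.2 = 2.246

FS = 2.25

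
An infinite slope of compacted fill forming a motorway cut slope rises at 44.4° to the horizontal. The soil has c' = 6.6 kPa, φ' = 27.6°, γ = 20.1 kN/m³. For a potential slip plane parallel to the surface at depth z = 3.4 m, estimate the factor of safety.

FS = 0.73

For an infinite slope with a slip plane parallel to the surface (no pore pressure): FS = [c' + γz cos²β tanφ'] / [γz sinβ cosβ].
γz = 20.1·3.4 = 68.34 kN/m²
Numerator = 6.6 + 68.34·cos²44.4°·tan27.6° = 6.6 + 68.34·0.5105·0.5228 = 24.838 kPa
Denominator = 68.34·sin44.4°·cos44.4° = 68.34·0.6997·0.7145 = 34.163 kPa
FS = 24.838 / 34.163 = 0.727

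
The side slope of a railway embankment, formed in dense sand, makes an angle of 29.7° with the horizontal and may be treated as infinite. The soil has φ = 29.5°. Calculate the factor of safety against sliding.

For a dry cohesionless infinite slope the factor of safety is FS = tanφ / tanβ.
FS = tan29.5° / tan29.7° = 0.5658 / 0.5704 = 0.992

FS = 0.99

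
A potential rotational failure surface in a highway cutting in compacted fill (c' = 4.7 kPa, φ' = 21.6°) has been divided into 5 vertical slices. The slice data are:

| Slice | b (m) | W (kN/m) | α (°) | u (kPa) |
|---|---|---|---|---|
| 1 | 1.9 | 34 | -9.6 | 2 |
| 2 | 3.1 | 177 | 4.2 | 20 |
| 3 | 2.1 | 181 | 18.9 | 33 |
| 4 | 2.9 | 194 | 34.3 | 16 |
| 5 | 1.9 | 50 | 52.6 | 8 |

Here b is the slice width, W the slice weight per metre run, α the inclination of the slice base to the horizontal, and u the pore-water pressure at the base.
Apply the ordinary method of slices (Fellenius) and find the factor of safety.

FS = 0.95

Ordinary method of slices: FS = Σ[c'·Δl_i + (W_i cosα_i − u_i·Δl_i)·tanφ'] / Σ W_i sinα_i, with Δl_i = b_i / cosα_i.
Slice 1: Δl = 1.9/cos(-9.6°) = 1.927 m; N'_1 = 34·cos(-9.6°) − 2·1.927 = 29.7; c'Δl = 9.06; W sinα = -5.7
Slice 2: Δl = 3.1/cos4.2° = 3.108 m; N'_2 = 177·cos4.2° − 20·3.108 = 114.4; c'Δl = 14.61; W sinα = 13.0
Slice 3: Δl = 2.1/cos18.9° = 2.220 m; N'_3 = 181·cos18.9° − 33·2.220 = 98.0; c'Δl = 10.43; W sinα = 58.6
Slice 4: Δl = 2.9/cos34.3° = 3.510 m; N'_4 = 194·cos34.3° − 16·3.510 = 104.1; c'Δl = 16.50; W sinα = 109.3
Slice 5: Δl = 1.9/cos52.6° = 3.128 m; N'_5 = 50·cos52.6° − 8·3.128 = 5.3; c'Δl = 14.70; W sinα = 39.7
Σc'Δl = 65.3 kN/m; ΣN' = 351.5 kN/m; ΣW sinα = 215.0 kN/m
Resisting = 65.3 + 351.5·tan21.6° = 65.3 + 139.2 = 204.5 kN/m
FS = 204.5 / 215.0 = 0.951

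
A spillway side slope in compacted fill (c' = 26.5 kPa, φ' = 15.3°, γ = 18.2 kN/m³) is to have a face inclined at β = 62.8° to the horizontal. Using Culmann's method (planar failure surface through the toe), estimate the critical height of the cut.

H_c = 15.40 m

Culmann's analysis gives the critical failure plane at α_cr = (β + φ')/2 = (62.8 + 15.3)/2 = 39.0°, and the critical height
H_c = (4c'/γ) · sinβ cosφ' / [1 − cos(β − φ')]
    = (4·26.5/18.2) · sin62.8°·cos15.3° / [1 − cos(47.5°)]
    = 5.824 · 0.8894·0.9646 / [1 − 0.6756]
    = 5.824 · 0.8579 / 0.3244
    = 15.40 m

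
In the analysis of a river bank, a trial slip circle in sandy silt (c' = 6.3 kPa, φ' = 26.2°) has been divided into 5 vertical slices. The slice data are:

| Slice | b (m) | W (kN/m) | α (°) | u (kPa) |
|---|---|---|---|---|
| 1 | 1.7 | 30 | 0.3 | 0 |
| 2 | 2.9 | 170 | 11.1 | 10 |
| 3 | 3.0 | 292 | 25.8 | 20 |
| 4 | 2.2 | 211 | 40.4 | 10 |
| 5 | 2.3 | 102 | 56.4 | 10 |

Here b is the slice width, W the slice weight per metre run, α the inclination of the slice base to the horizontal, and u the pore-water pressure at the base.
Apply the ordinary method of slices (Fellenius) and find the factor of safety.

Ordinary method of slices: FS = Σ[c'·Δl_i + (W_i cosα_i − u_i·Δl_i)·tanφ'] / Σ W_i sinα_i, with Δl_i = b_i / cosα_i.
Slice 1: Δl = 1.7/cos0.3° = 1.700 m; N'_1 = 30·cos0.3° − 0·1.700 = 30.0; c'Δl = 10.71; W sinα = 0.2
Slice 2: Δl = 2.9/cos11.1° = 2.955 m; N'_2 = 170·cos11.1° − 10·2.955 = 137.3; c'Δl = 18.62; W sinα = 32.7
Slice 3: Δl = 3.0/cos25.8° = 3.332 m; N'_3 = 292·cos25.8° − 20·3.332 = 196.3; c'Δl = 20.99; W sinα = 127.1
Slice 4: Δl = 2.2/cos40.4° = 2.889 m; N'_4 = 211·cos40.4° − 10·2.889 = 131.8; c'Δl = 18.20; W sinα = 136.8
Slice 5: Δl = 2.3/cos56.4° = 4.156 m; N'_5 = 102·cos56.4° − 10·4.156 = 14.9; c'Δl = 26.18; W sinα = 85.0
Σc'Δl = 94.7 kN/m; ΣN' = 510.2 kN/m; ΣW sinα = 381.7 kN/m
Resisting = 94.7 + 510.2·tan26.2° = 94.7 + 251.0 = 345.8 kN/m
FS = 345.8 / 381.7 = 0.906

FS = 0.91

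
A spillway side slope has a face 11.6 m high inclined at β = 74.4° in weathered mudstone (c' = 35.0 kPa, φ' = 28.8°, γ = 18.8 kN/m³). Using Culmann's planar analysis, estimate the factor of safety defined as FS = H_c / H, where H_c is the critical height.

FS = 1.80

H_c = (4c'/γ) · sinβ cosφ' / [1 − cos(β − φ')]
    = (4·35.0/18.8) · sin74.4°·cos28.8° / [1 − cos45.6°]
    = 7.447 · 0.8440 / 0.3003 = 20.93 m
FS = H_c / H = 20.93 / 11.6 = 1.804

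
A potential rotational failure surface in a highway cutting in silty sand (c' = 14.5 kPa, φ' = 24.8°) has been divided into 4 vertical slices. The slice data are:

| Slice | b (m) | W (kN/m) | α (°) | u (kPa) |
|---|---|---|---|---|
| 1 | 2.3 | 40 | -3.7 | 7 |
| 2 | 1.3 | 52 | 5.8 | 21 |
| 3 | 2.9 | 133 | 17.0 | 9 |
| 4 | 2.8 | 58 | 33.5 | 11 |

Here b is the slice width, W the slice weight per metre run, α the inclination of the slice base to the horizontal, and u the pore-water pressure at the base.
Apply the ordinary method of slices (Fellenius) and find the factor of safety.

Ordinary method of slices: FS = Σ[c'·Δl_i + (W_i cosα_i − u_i·Δl_i)·tanφ'] / Σ W_i sinα_i, with Δl_i = b_i / cosα_i.
Slice 1: Δl = 2.3/cos(-3.7°) = 2.305 m; N'_1 = 40·cos(-3.7°) − 7·2.305 = 23.8; c'Δl = 33.42; W sinα = -2.6
Slice 2: Δl = 1.3/cos5.8° = 1.307 m; N'_2 = 52·cos5.8° − 21·1.307 = 24.3; c'Δl = 18.95; W sinα = 5.3
Slice 3: Δl = 2.9/cos17.0° = 3.033 m; N'_3 = 133·cos17.0° − 9·3.033 = 99.9; c'Δl = 43.97; W sinα = 38.9
Slice 4: Δl = 2.8/cos33.5° = 3.358 m; N'_4 = 58·cos33.5° − 11·3.358 = 11.4; c'Δl = 48.69; W sinα = 32.0
Σc'Δl = 145.0 kN/m; ΣN' = 159.4 kN/m; ΣW sinα = 73.6 kN/m
Resisting = 145.0 + 159.4·tan24.8° = 145.0 + 73.7 = 218.7 kN/m
FS = 218.7 / 73.6 = 2.972

FS = 2.97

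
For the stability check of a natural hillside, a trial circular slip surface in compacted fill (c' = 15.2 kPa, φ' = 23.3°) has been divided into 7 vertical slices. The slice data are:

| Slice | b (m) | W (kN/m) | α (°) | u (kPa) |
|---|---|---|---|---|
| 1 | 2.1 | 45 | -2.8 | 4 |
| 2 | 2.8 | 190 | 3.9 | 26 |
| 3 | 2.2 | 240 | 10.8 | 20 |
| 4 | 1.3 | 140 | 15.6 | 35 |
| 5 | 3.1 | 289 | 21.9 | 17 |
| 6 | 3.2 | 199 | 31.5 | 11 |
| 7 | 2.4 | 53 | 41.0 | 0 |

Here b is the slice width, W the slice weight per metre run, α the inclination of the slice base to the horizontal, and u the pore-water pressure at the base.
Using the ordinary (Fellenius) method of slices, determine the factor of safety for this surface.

FS = 1.87

Ordinary method of slices: FS = Σ[c'·Δl_i + (W_i cosα_i − u_i·Δl_i)·tanφ'] / Σ W_i sinα_i, with Δl_i = b_i / cosα_i.
Slice 1: Δl = 2.1/cos(-2.8°) = 2.103 m; N'_1 = 45·cos(-2.8°) − 4·2.103 = 36.5; c'Δl = 31.96; W sinα = -2.2
Slice 2: Δl = 2.8/cos3.9° = 2.806 m; N'_2 = 190·cos3.9° − 26·2.806 = 116.6; c'Δl = 42.66; W sinα = 12.9
Slice 3: Δl = 2.2/cos10.8° = 2.240 m; N'_3 = 240·cos10.8° − 20·2.240 = 191.0; c'Δl = 34.04; W sinα = 45.0
Slice 4: Δl = 1.3/cos15.6° = 1.350 m; N'_4 = 140·cos15.6° − 35·1.350 = 87.6; c'Δl = 20.52; W sinα = 37.6
Slice 5: Δl = 3.1/cos21.9° = 3.341 m; N'_5 = 289·cos21.9° − 17·3.341 = 211.3; c'Δl = 50.78; W sinα = 107.8
Slice 6: Δl = 3.2/cos31.5° = 3.753 m; N'_6 = 199·cos31.5° − 11·3.753 = 128.4; c'Δl = 57.05; W sinα = 104.0
Slice 7: Δl = 2.4/cos41.0° = 3.180 m; N'_7 = 53·cos41.0° − 0·3.180 = 40.0; c'Δl = 48.34; W sinα = 34.8
Σc'Δl = 285.3 kN/m; ΣN' = 811.4 kN/m; ΣW sinα = 339.9 kN/m
Resisting = 285.3 + 811.4·tan23.3° = 285.3 + 349.5 = 634.8 kN/m
FS = 634.8 / 339.9 = 1.868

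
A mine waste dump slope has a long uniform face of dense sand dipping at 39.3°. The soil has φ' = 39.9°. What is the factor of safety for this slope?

FS = 1.02

For a dry cohesionless infinite slope the factor of safety is FS = tanφ' / tanβ.
FS = tan39.9° / tan39.3° = 0.8361 / 0.8185 = 1.022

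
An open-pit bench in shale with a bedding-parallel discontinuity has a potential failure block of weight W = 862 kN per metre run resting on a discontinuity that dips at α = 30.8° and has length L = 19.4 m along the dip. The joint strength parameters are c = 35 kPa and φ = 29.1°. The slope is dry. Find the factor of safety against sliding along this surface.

FS = 2.47

Resolving the block weight along and normal to the plane and applying the Mohr–Coulomb strength on the joint:
N' = W cosα = 862·cos30.8° = 740.4 kN/m
Driving force T = W sinα = 862·sin30.8° = 441.4 kN/m
Resisting force R = c·L + N'·tanφ = 35·19.4 + 740.4·tan29.1° = 679.0 + 412.1 = 1091.1 kN/m
FS = R / T = 1091.1 / 441.4 = 2.472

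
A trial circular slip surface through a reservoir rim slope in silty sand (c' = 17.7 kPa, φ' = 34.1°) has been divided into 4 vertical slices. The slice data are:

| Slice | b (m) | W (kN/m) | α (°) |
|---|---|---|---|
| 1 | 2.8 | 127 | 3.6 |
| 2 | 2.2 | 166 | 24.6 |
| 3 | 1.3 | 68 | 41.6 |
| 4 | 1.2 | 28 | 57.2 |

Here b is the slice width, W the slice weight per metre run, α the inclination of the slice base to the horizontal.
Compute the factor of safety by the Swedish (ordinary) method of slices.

FS = 2.71

Ordinary method of slices: FS = Σ[c'·Δl_i + (W_i cosα_i)·tanφ'] / Σ W_i sinα_i, with Δl_i = b_i / cosα_i.
Slice 1: Δl = 2.8/cos3.6° = 2.806 m; N'_1 = 127·cos3.6° = 126.7; c'Δl = 49.66; W sinα = 8.0
Slice 2: Δl = 2.2/cos24.6° = 2.420 m; N'_2 = 166·cos24.6° = 150.9; c'Δl = 42.83; W sinα = 69.1
Slice 3: Δl = 1.3/cos41.6° = 1.738 m; N'_3 = 68·cos41.6° = 50.9; c'Δl = 30.77; W sinα = 45.1
Slice 4: Δl = 1.2/cos57.2° = 2.215 m; N'_4 = 28·cos57.2° = 15.2; c'Δl = 39.21; W sinα = 23.5
Σc'Δl = 162.5 kN/m; ΣN' = 343.7 kN/m; ΣW sinα = 145.8 kN/m
Resisting = 162.5 + 343.7·tan34.1° = 162.5 + 232.7 = 395.2 kN/m
FS = 395.2 / 145.8 = 2.711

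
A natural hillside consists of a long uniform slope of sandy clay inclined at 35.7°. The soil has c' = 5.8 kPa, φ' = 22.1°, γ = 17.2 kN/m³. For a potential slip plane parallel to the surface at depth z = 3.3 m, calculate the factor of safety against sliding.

FS = 0.78

For an infinite slope with a slip plane parallel to the surface (no pore pressure): FS = [c' + γz cos²β tanφ'] / [γz sinβ cosβ].
γz = 17.2·3.3 = 56.76 kN/m²
Numerator = 5.8 + 56.76·cos²35.7°·tan22.1° = 5.8 + 56.76·0.6595·0.4061 = 21.000 kPa
Denominator = 56.76·sin35.7°·cos35.7° = 56.76·0.5835·0.8121 = 26.898 kPa
FS = 21.000 / 26.898 = 0.781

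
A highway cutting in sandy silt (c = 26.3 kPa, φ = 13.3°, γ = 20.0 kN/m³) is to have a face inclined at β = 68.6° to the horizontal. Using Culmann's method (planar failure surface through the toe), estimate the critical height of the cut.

H_c = 11.07 m

Culmann's analysis gives the critical failure plane at α_cr = (β + φ)/2 = (68.6 + 13.3)/2 = 40.9°, and the critical height
H_c = (4c/γ) · sinβ cosφ / [1 − cos(β − φ)]
    = (4·26.3/20.0) · sin68.6°·cos13.3° / [1 − cos(55.3°)]
    = 5.260 · 0.9311·0.9732 / [1 − 0.5693]
    = 5.260 · 0.9061 / 0.4307
    = 11.07 m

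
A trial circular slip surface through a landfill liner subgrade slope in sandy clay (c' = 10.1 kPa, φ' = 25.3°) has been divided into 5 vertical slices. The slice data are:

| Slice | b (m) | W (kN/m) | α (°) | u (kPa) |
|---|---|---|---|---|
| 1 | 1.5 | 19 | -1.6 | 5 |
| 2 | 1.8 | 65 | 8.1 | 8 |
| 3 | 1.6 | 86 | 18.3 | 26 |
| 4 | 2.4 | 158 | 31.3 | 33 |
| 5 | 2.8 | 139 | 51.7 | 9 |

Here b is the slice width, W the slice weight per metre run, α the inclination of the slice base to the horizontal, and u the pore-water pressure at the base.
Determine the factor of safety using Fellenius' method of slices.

FS = 0.94

Ordinary method of slices: FS = Σ[c'·Δl_i + (W_i cosα_i − u_i·Δl_i)·tanφ'] / Σ W_i sinα_i, with Δl_i = b_i / cosα_i.
Slice 1: Δl = 1.5/cos(-1.6°) = 1.501 m; N'_1 = 19·cos(-1.6°) − 5·1.501 = 11.5; c'Δl = 15.16; W sinα = -0.5
Slice 2: Δl = 1.8/cos8.1° = 1.818 m; N'_2 = 65·cos8.1° − 8·1.818 = 49.8; c'Δl = 18.36; W sinα = 9.2
Slice 3: Δl = 1.6/cos18.3° = 1.685 m; N'_3 = 86·cos18.3° − 26·1.685 = 37.8; c'Δl = 17.02; W sinα = 27.0
Slice 4: Δl = 2.4/cos31.3° = 2.809 m; N'_4 = 158·cos31.3° − 33·2.809 = 42.3; c'Δl = 28.37; W sinα = 82.1
Slice 5: Δl = 2.8/cos51.7° = 4.518 m; N'_5 = 139·cos51.7° − 9·4.518 = 45.5; c'Δl = 45.63; W sinα = 109.1
Σc'Δl = 124.5 kN/m; ΣN' = 186.9 kN/m; ΣW sinα = 226.8 kN/m
Resisting = 124.5 + 186.9·tan25.3° = 124.5 + 88.4 = 212.9 kN/m
FS = 212.9 / 226.8 = 0.939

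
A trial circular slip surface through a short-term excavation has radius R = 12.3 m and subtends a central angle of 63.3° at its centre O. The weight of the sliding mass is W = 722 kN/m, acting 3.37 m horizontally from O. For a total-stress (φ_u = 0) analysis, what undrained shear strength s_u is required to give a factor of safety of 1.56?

FS = s_u·L_a·R / (W·d), so s_u = FS·W·d / (L_a·R).
Arc length L_a = R·θ = 12.3·(63.3°·π/180) = 12.3·1.1048 = 13.59 m
s_u = 1.56·722·3.37 / (13.59·12.3) = 3795.7 / 167.14 = 22.71 kPa

s_u = 22.7 kPa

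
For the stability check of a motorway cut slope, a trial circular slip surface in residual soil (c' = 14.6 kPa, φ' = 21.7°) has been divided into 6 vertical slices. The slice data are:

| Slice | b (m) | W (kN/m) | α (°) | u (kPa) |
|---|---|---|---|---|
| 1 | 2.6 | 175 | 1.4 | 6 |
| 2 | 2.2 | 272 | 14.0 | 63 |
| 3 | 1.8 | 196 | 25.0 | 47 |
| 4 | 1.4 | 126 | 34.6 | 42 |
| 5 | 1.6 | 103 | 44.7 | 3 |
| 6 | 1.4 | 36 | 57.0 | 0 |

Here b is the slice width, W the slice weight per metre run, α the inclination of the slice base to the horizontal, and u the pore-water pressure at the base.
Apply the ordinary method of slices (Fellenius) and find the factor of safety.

Ordinary method of slices: FS = Σ[c'·Δl_i + (W_i cosα_i − u_i·Δl_i)·tanφ'] / Σ W_i sinα_i, with Δl_i = b_i / cosα_i.
Slice 1: Δl = 2.6/cos1.4° = 2.601 m; N'_1 = 175·cos1.4° − 6·2.601 = 159.3; c'Δl = 37.97; W sinα = 4.3
Slice 2: Δl = 2.2/cos14.0° = 2.267 m; N'_2 = 272·cos14.0° − 63·2.267 = 121.1; c'Δl = 33.10; W sinα = 65.8
Slice 3: Δl = 1.8/cos25.0° = 1.986 m; N'_3 = 196·cos25.0° − 47·1.986 = 84.3; c'Δl = 29.00; W sinα = 82.8
Slice 4: Δl = 1.4/cos34.6° = 1.701 m; N'_4 = 126·cos34.6° − 42·1.701 = 32.3; c'Δl = 24.83; W sinα = 71.5
Slice 5: Δl = 1.6/cos44.7° = 2.251 m; N'_5 = 103·cos44.7° − 3·2.251 = 66.5; c'Δl = 32.86; W sinα = 72.4
Slice 6: Δl = 1.4/cos57.0° = 2.571 m; N'_6 = 36·cos57.0° − 0·2.571 = 19.6; c'Δl = 37.53; W sinα = 30.2
Σc'Δl = 195.3 kN/m; ΣN' = 483.1 kN/m; ΣW sinα = 327.1 kN/m
Resisting = 195.3 + 483.1·tan21.7° = 195.3 + 192.2 = 387.5 kN/m
FS = 387.5 / 327.1 = 1.185

FS = 1.18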